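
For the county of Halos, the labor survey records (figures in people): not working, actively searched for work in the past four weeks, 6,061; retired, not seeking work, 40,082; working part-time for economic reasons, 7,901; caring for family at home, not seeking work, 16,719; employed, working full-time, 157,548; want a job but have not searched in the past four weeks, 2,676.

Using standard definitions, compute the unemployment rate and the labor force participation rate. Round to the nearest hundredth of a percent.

Unemployment rate ≈ 3.53%; labor force participation rate ≈ 74.25%.

Employed = 7,901 + 157,548 = 165,449 (anyone who worked, including part-time for economic reasons, counts as employed).
Unemployed = 6,061.
Labor force = 165,449 + 6,061 = 171,510.
Not in labor force = 40,082 + 16,719 + 2,676 = 59,477 (those not working and not actively searching are outside the labor force — including those who want a job but have given up searching).
Civilian working-age population = 171,510 + 59,477 = 230,987.
Unemployment rate = 6,061 / 171,510 = 3.53%.
Labor force participation rate = 171,510 / 230,987 = 74.25%.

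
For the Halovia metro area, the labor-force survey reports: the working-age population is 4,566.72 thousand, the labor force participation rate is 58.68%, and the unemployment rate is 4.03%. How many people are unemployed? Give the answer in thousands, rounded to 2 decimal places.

Labor force = 0.5868 × 4,566.72 = 2,679.75 thousand.
Unemployed = 0.0403 × 2,679.75 ≈ 107.99 thousand.

About 107.99 thousand are unemployed.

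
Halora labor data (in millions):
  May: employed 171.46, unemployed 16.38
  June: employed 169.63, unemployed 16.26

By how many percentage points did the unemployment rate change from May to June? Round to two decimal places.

The unemployment rate changed by +0.03 percentage points.

May: labor force = 171.46 + 16.38 = 187.84; u = 16.38/187.84 = 8.72%.
June: labor force = 169.63 + 16.26 = 185.89; u = 16.26/185.89 = 8.75%.
Change = 8.75% − 8.72% = +0.03 pp.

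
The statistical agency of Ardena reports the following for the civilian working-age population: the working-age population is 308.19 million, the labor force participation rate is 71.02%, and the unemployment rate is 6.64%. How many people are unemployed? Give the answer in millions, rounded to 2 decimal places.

About 14.53 million are unemployed.

Labor force = 0.7102 × 308.19 = 218.88 million.
Unemployed = 0.0664 × 218.88 ≈ 14.53 million.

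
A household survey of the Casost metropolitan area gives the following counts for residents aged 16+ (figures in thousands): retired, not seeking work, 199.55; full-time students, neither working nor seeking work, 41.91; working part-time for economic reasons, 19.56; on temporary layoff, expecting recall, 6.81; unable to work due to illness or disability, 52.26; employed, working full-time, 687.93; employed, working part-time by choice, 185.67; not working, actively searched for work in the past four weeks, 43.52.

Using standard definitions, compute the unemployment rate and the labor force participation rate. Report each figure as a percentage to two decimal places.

Unemployment rate ≈ 5.33%; labor force participation rate ≈ 76.26%.

Employed = 19.56 + 687.93 + 185.67 = 893.16 thousand (anyone who worked, including part-time for economic reasons, counts as employed).
Unemployed = 6.81 + 43.52 = 50.33 thousand (jobless and actively searching, or on temporary layoff).
Labor force = 893.16 + 50.33 = 943.49 thousand.
Not in labor force = 199.55 + 41.91 + 52.26 = 293.72 thousand (those not working and not actively searching are outside the labor force).
Civilian working-age population = 943.49 + 293.72 = 1,237.21 thousand.
Unemployment rate = 50.33 / 943.49 = 5.33%.
Labor force participation rate = 943.49 / 1,237.21 = 76.26%.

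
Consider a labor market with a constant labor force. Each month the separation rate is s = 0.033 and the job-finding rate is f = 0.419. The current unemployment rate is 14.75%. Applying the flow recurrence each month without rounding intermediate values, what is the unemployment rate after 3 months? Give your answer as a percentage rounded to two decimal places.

Unemployment rate after three months ≈ 8.53%.

With a fixed labor force, u_{t+1} = u_t + s·(1−u_t) − f·u_t = u_t·(1−s−f) + s.
Here 1−s−f = 0.548 and s = 0.033.
u_1 = 0.147500 × 0.548 + 0.033 = 0.113830.
u_2 = 0.113830 × 0.548 + 0.033 = 0.095379.
u_3 = 0.095379 × 0.548 + 0.033 = 0.085268.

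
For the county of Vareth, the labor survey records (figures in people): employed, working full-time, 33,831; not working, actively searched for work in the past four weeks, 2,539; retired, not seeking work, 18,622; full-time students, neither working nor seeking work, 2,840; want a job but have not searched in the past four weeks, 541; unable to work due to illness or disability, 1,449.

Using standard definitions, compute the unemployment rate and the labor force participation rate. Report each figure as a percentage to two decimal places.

Unemployment rate ≈ 6.98%; labor force participation rate ≈ 60.80%.

Employed = 33,831.
Unemployed = 2,539.
Labor force = 33,831 + 2,539 = 36,370.
Not in labor force = 18,622 + 2,840 + 541 + 1,449 = 23,452 (those not working and not actively searching are outside the labor force — including those who want a job but have given up searching).
Civilian working-age population = 36,370 + 23,452 = 59,822.
Unemployment rate = 2,539 / 36,370 = 6.98%.
Labor force participation rate = 36,370 / 59,822 = 60.80%.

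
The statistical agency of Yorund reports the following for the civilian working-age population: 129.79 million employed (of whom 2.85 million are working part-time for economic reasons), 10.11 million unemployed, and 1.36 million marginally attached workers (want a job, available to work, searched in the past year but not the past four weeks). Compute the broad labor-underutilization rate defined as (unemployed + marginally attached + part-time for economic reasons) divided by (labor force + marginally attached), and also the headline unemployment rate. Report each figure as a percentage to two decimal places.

Broad underutilization rate ≈ 10.14%; headline unemployment rate ≈ 7.23%.

Labor force = 129.79 + 10.11 = 139.90 million.
Numerator = 10.11 + 1.36 + 2.85 = 14.32 million.
Denominator = 139.90 + 1.36 = 141.26 million.
Broad rate = 14.32 / 141.26 = 10.14%.
Headline unemployment rate = 10.11 / 139.90 = 7.23%.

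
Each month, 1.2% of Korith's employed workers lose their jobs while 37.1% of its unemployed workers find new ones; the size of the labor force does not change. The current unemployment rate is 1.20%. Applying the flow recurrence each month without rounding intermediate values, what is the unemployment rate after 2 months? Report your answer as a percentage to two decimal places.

Unemployment rate after two months ≈ 2.40%.

With a fixed labor force, u_{t+1} = u_t + s·(1−u_t) − f·u_t = u_t·(1−s−f) + s.
Here 1−s−f = 0.617 and s = 0.012.
u_1 = 0.012000 × 0.617 + 0.012 = 0.019404.
u_2 = 0.019404 × 0.617 + 0.012 = 0.023972.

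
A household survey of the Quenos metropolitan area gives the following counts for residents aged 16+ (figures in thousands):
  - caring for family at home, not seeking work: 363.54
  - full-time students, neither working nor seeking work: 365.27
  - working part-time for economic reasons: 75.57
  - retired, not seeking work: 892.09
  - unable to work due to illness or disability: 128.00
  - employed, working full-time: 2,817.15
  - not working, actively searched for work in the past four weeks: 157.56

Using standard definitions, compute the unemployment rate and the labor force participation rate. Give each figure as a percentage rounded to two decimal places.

Employed = 75.57 + 2,817.15 = 2,892.72 thousand (anyone who worked, including part-time for economic reasons, counts as employed).
Unemployed = 157.56 thousand.
Labor force = 2,892.72 + 157.56 = 3,050.28 thousand.
Not in labor force = 363.54 + 365.27 + 892.09 + 128.00 = 1,748.90 thousand (those not working and not actively searching are outside the labor force).
Civilian working-age population = 3,050.28 + 1,748.90 = 4,799.18 thousand.
Unemployment rate = 157.56 / 3,050.28 = 5.17%.
Labor force participation rate = 3,050.28 / 4,799.18 = 63.56%.

Unemployment rate ≈ 5.17%; labor force participation rate ≈ 63.56%.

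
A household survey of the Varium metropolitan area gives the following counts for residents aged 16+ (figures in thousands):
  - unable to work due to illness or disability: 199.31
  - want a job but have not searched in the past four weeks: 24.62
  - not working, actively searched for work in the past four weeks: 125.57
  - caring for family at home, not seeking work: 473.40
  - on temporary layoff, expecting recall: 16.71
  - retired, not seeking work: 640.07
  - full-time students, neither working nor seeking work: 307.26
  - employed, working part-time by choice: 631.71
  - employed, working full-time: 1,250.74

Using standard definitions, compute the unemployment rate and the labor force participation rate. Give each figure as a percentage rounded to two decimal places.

Unemployment rate ≈ 7.03%; labor force participation rate ≈ 55.18%.

Employed = 631.71 + 1,250.74 = 1,882.45 thousand.
Unemployed = 125.57 + 16.71 = 142.28 thousand (jobless and actively searching, or on temporary layoff).
Labor force = 1,882.45 + 142.28 = 2,024.73 thousand.
Not in labor force = 199.31 + 24.62 + 473.40 + 640.07 + 307.26 = 1,644.66 thousand (those not working and not actively searching are outside the labor force — including those who want a job but have given up searching).
Civilian working-age population = 2,024.73 + 1,644.66 = 3,669.39 thousand.
Unemployment rate = 142.28 / 2,024.73 = 7.03%.
Labor force participation rate = 2,024.73 / 3,669.39 = 55.18%.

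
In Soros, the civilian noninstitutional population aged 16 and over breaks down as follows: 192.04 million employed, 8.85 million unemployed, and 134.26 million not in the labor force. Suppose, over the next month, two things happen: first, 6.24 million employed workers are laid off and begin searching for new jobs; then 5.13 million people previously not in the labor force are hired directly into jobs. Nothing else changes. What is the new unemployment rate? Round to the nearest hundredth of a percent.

Initially, labor force = 192.04 + 8.85 = 200.89 million, so u = 8.85/200.89 = 4.41%.
After the first change, employed falls and unemployed rises by 6.24; labor force unchanged → E = 185.80, U = 15.09, labor force = 200.89 million.
After the second change, employed and labor force both rise by 5.13; unemployed unchanged → E = 190.93, U = 15.09, labor force = 206.02 million.
New unemployment rate = 15.09 / 206.02 = 7.32%.

New unemployment rate ≈ 7.32%.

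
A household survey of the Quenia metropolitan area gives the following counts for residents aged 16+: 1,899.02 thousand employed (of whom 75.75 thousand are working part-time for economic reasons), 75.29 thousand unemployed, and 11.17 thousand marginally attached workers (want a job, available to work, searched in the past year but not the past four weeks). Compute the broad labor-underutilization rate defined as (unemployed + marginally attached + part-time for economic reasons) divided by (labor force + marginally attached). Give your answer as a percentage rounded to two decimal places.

Broad underutilization rate ≈ 8.17%.

Labor force = 1,899.02 + 75.29 = 1,974.31 thousand.
Numerator = 75.29 + 11.17 + 75.75 = 162.21 thousand.
Denominator = 1,974.31 + 11.17 = 1,985.48 thousand.
Broad rate = 162.21 / 1,985.48 = 8.17%.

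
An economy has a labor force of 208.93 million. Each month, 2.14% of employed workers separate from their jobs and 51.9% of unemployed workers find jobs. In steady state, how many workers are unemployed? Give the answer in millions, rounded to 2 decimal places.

Steady-state unemployment rate u* = s/(s+f) = 2.14/(2.14+51.9) = 0.039600.
Unemployed = u* × labor force = 0.039600 × 208.93 ≈ 8.27 million.

About 8.27 million are unemployed in steady state.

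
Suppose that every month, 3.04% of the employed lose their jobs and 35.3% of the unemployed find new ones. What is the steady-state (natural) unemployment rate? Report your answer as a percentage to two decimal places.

At steady state the flows balance: s·E = f·U, so U/(E+U) = s/(s+f).
u* = 3.04 / (3.04 + 35.3) = 3.04 / 38.34 = 7.93%.

Steady-state unemployment rate ≈ 7.93%.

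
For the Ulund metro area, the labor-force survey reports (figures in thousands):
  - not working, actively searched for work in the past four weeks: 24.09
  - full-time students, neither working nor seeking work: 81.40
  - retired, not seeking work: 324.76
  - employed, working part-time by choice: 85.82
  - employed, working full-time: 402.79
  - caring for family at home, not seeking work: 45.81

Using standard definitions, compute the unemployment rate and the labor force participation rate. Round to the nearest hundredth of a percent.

Employed = 85.82 + 402.79 = 488.61 thousand.
Unemployed = 24.09 thousand.
Labor force = 488.61 + 24.09 = 512.70 thousand.
Not in labor force = 81.40 + 324.76 + 45.81 = 451.97 thousand (those not working and not actively searching are outside the labor force).
Civilian working-age population = 512.70 + 451.97 = 964.67 thousand.
Unemployment rate = 24.09 / 512.70 = 4.70%.
Labor force participation rate = 512.70 / 964.67 = 53.15%.

Unemployment rate ≈ 4.70%; labor force participation rate ≈ 53.15%.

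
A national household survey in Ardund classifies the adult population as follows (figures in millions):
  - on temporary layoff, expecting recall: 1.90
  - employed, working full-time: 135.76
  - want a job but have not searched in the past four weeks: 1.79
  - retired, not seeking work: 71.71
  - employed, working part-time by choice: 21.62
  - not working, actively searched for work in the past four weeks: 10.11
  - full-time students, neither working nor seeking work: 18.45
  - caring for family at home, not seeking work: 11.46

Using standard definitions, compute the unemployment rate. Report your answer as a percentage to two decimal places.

Employed = 135.76 + 21.62 = 157.38 million.
Unemployed = 1.90 + 10.11 = 12.01 million (jobless and actively searching, or on temporary layoff).
Labor force = 157.38 + 12.01 = 169.39 million.
Unemployment rate = 12.01 / 169.39 = 7.09%.

Unemployment rate ≈ 7.09%.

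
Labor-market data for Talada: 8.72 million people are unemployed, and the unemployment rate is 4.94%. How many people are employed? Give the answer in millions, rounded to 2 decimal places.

About 167.80 million are employed.

Labor force = U / u = 8.72 / 0.0494 ≈ 176.52 million.
Employed = labor force − unemployed = 176.52 − 8.72 = 167.80 million.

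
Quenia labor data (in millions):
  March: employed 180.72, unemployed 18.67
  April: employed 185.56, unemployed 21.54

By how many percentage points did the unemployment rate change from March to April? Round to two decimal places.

March: labor force = 180.72 + 18.67 = 199.39; u = 18.67/199.39 = 9.36%.
April: labor force = 185.56 + 21.54 = 207.10; u = 21.54/207.10 = 10.40%.
Change = 10.40% − 9.36% = +1.04 pp.

The unemployment rate changed by +1.04 percentage points.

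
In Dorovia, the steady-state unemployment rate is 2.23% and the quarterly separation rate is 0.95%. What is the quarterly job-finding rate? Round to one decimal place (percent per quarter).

From u* = s/(s+f): f = s·(1−u)/u.
f = 0.95 × (1 − 0.0223) / 0.0223 = 0.9288 / 0.0223 ≈ 41.7% per quarter.

Job-finding rate ≈ 41.7% per quarter.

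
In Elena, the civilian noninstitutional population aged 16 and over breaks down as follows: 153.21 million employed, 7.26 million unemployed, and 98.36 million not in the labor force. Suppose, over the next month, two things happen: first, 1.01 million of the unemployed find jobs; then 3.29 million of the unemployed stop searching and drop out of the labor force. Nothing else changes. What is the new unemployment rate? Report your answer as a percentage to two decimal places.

Initially, labor force = 153.21 + 7.26 = 160.47 million, so u = 7.26/160.47 = 4.52%.
After the first change, unemployed falls and employed rises by 1.01; labor force unchanged → E = 154.22, U = 6.25, labor force = 160.47 million.
After the second change, unemployed and labor force both fall by 3.29 → E = 154.22, U = 2.96, labor force = 157.18 million.
New unemployment rate = 2.96 / 157.18 = 1.88%.

New unemployment rate ≈ 1.88%.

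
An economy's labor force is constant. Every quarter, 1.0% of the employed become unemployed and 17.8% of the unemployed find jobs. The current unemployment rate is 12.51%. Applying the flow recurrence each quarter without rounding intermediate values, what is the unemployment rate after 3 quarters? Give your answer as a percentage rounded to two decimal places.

Unemployment rate after three quarters ≈ 9.17%.

With a fixed labor force, u_{t+1} = u_t + s·(1−u_t) − f·u_t = u_t·(1−s−f) + s.
Here 1−s−f = 0.812 and s = 0.010.
u_1 = 0.125100 × 0.812 + 0.010 = 0.111581.
u_2 = 0.111581 × 0.812 + 0.010 = 0.100604.
u_3 = 0.100604 × 0.812 + 0.010 = 0.091690.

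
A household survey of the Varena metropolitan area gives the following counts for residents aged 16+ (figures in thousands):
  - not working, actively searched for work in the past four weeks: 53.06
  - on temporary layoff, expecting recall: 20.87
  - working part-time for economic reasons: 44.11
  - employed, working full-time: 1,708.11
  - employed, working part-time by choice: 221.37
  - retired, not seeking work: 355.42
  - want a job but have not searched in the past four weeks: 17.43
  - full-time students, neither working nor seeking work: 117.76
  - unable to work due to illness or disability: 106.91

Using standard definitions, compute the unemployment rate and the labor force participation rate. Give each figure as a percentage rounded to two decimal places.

Employed = 44.11 + 1,708.11 + 221.37 = 1,973.59 thousand (anyone who worked, including part-time for economic reasons, counts as employed).
Unemployed = 53.06 + 20.87 = 73.93 thousand (jobless and actively searching, or on temporary layoff).
Labor force = 1,973.59 + 73.93 = 2,047.52 thousand.
Not in labor force = 355.42 + 17.43 + 117.76 + 106.91 = 597.52 thousand (those not working and not actively searching are outside the labor force — including those who want a job but have given up searching).
Civilian working-age population = 2,047.52 + 597.52 = 2,645.04 thousand.
Unemployment rate = 73.93 / 2,047.52 = 3.61%.
Labor force participation rate = 2,047.52 / 2,645.04 = 77.41%.

Unemployment rate ≈ 3.61%; labor force participation rate ≈ 77.41%.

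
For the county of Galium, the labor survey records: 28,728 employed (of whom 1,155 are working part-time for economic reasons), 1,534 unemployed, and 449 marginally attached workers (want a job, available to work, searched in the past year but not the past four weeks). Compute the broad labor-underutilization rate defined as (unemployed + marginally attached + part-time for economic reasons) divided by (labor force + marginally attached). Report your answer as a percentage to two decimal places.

Labor force = 28,728 + 1,534 = 30,262.
Numerator = 1,534 + 449 + 1,155 = 3,138.
Denominator = 30,262 + 449 = 30,711.
Broad rate = 3,138 / 30,711 = 10.22%.

Broad underutilization rate ≈ 10.22%.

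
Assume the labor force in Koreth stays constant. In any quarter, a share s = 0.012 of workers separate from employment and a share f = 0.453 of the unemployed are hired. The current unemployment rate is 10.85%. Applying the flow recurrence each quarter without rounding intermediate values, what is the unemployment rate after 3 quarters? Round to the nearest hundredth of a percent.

With a fixed labor force, u_{t+1} = u_t + s·(1−u_t) − f·u_t = u_t·(1−s−f) + s.
Here 1−s−f = 0.535 and s = 0.012.
u_1 = 0.108500 × 0.535 + 0.012 = 0.070047.
u_2 = 0.070047 × 0.535 + 0.012 = 0.049475.
u_3 = 0.049475 × 0.535 + 0.012 = 0.038469.

Unemployment rate after three quarters ≈ 3.85%.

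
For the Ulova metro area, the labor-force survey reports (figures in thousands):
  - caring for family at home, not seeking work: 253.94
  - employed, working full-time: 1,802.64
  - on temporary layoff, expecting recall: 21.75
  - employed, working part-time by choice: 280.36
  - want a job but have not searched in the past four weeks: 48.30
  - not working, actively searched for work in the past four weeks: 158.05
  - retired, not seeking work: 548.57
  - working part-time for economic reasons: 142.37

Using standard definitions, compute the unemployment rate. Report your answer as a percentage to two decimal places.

Unemployment rate ≈ 7.48%.

Employed = 1,802.64 + 280.36 + 142.37 = 2,225.37 thousand (anyone who worked, including part-time for economic reasons, counts as employed).
Unemployed = 21.75 + 158.05 = 179.80 thousand (jobless and actively searching, or on temporary layoff).
Labor force = 2,225.37 + 179.80 = 2,405.17 thousand.
Unemployment rate = 179.80 / 2,405.17 = 7.48%.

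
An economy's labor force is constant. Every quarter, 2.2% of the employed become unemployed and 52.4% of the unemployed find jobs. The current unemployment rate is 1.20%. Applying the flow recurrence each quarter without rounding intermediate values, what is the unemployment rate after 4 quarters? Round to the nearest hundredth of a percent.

With a fixed labor force, u_{t+1} = u_t + s·(1−u_t) − f·u_t = u_t·(1−s−f) + s.
Here 1−s−f = 0.454 and s = 0.022.
u_1 = 0.012000 × 0.454 + 0.022 = 0.027448.
u_2 = 0.027448 × 0.454 + 0.022 = 0.034461.
u_3 = 0.034461 × 0.454 + 0.022 = 0.037645.
u_4 = 0.037645 × 0.454 + 0.022 = 0.039091.

Unemployment rate after four quarters ≈ 3.91%.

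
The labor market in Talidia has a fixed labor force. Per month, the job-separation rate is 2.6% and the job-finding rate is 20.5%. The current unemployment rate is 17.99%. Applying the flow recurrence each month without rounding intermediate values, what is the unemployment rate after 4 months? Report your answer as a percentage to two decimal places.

Unemployment rate after four months ≈ 13.61%.

With a fixed labor force, u_{t+1} = u_t + s·(1−u_t) − f·u_t = u_t·(1−s−f) + s.
Here 1−s−f = 0.769 and s = 0.026.
u_1 = 0.179900 × 0.769 + 0.026 = 0.164343.
u_2 = 0.164343 × 0.769 + 0.026 = 0.152380.
u_3 = 0.152380 × 0.769 + 0.026 = 0.143180.
u_4 = 0.143180 × 0.769 + 0.026 = 0.136105.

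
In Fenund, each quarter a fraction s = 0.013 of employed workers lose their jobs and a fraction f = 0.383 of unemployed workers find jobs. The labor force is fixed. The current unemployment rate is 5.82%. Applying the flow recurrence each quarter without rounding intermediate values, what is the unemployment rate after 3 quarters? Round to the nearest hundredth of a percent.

Unemployment rate after three quarters ≈ 3.84%.

With a fixed labor force, u_{t+1} = u_t + s·(1−u_t) − f·u_t = u_t·(1−s−f) + s.
Here 1−s−f = 0.604 and s = 0.013.
u_1 = 0.058200 × 0.604 + 0.013 = 0.048153.
u_2 = 0.048153 × 0.604 + 0.013 = 0.042084.
u_3 = 0.042084 × 0.604 + 0.013 = 0.038419.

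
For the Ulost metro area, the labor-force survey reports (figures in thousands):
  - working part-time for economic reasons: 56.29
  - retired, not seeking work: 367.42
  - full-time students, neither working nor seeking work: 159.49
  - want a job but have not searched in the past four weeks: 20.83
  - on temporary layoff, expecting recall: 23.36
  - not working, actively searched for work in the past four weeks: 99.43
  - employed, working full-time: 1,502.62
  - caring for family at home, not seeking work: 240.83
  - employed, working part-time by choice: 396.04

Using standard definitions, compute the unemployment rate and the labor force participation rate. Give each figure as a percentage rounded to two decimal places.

Unemployment rate ≈ 5.91%; labor force participation rate ≈ 72.49%.

Employed = 56.29 + 1,502.62 + 396.04 = 1,954.95 thousand (anyone who worked, including part-time for economic reasons, counts as employed).
Unemployed = 23.36 + 99.43 = 122.79 thousand (jobless and actively searching, or on temporary layoff).
Labor force = 1,954.95 + 122.79 = 2,077.74 thousand.
Not in labor force = 367.42 + 159.49 + 20.83 + 240.83 = 788.57 thousand (those not working and not actively searching are outside the labor force — including those who want a job but have given up searching).
Civilian working-age population = 2,077.74 + 788.57 = 2,866.31 thousand.
Unemployment rate = 122.79 / 2,077.74 = 5.91%.
Labor force participation rate = 2,077.74 / 2,866.31 = 72.49%.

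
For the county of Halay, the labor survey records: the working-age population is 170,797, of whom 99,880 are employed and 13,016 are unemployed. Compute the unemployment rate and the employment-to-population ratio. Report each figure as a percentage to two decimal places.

Labor force = employed + unemployed = 99,880 + 13,016 = 112,896.
Unemployment rate = 13,016 / 112,896 = 11.53%.
Employment-population ratio = 99,880 / 170,797 = 58.48%.

Unemployment rate ≈ 11.53%; employment-population ratio ≈ 58.48%.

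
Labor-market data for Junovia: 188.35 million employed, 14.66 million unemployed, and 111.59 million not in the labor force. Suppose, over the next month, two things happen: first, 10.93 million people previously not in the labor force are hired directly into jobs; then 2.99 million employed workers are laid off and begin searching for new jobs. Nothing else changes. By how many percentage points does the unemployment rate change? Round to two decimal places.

Initially, labor force = 188.35 + 14.66 = 203.01 million, so u = 14.66/203.01 = 7.22%.
After the first change, employed and labor force both rise by 10.93; unemployed unchanged → E = 199.28, U = 14.66, labor force = 213.94 million.
After the second change, employed falls and unemployed rises by 2.99; labor force unchanged → E = 196.29, U = 17.65, labor force = 213.94 million.
New unemployment rate = 17.65 / 213.94 = 8.25%.
Change = 8.25% − 7.22% = +1.03 percentage points.

The unemployment rate changes by +1.03 percentage points.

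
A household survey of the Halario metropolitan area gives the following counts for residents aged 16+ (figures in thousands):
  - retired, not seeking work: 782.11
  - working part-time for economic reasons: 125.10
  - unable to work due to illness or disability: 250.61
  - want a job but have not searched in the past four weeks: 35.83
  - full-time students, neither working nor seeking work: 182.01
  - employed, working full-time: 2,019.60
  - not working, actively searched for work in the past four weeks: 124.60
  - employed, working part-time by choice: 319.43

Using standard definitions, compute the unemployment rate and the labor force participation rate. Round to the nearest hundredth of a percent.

Unemployment rate ≈ 4.81%; labor force participation rate ≈ 67.43%.

Employed = 125.10 + 2,019.60 + 319.43 = 2,464.13 thousand (anyone who worked, including part-time for economic reasons, counts as employed).
Unemployed = 124.60 thousand.
Labor force = 2,464.13 + 124.60 = 2,588.73 thousand.
Not in labor force = 782.11 + 250.61 + 35.83 + 182.01 = 1,250.56 thousand (those not working and not actively searching are outside the labor force — including those who want a job but have given up searching).
Civilian working-age population = 2,588.73 + 1,250.56 = 3,839.29 thousand.
Unemployment rate = 124.60 / 2,588.73 = 4.81%.
Labor force participation rate = 2,588.73 / 3,839.29 = 67.43%.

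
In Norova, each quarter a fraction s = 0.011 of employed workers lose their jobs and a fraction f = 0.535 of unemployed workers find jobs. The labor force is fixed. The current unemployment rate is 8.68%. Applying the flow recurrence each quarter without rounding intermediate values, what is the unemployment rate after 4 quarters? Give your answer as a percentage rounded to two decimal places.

Unemployment rate after four quarters ≈ 2.30%.

With a fixed labor force, u_{t+1} = u_t + s·(1−u_t) − f·u_t = u_t·(1−s−f) + s.
Here 1−s−f = 0.454 and s = 0.011.
u_1 = 0.086800 × 0.454 + 0.011 = 0.050407.
u_2 = 0.050407 × 0.454 + 0.011 = 0.033885.
u_3 = 0.033885 × 0.454 + 0.011 = 0.026384.
u_4 = 0.026384 × 0.454 + 0.011 = 0.022978.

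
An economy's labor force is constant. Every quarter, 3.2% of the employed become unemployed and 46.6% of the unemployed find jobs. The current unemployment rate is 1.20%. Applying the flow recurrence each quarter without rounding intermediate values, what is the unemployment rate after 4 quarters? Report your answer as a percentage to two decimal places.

Unemployment rate after four quarters ≈ 6.09%.

With a fixed labor force, u_{t+1} = u_t + s·(1−u_t) − f·u_t = u_t·(1−s−f) + s.
Here 1−s−f = 0.502 and s = 0.032.
u_1 = 0.012000 × 0.502 + 0.032 = 0.038024.
u_2 = 0.038024 × 0.502 + 0.032 = 0.051088.
u_3 = 0.051088 × 0.502 + 0.032 = 0.057646.
u_4 = 0.057646 × 0.502 + 0.032 = 0.060938.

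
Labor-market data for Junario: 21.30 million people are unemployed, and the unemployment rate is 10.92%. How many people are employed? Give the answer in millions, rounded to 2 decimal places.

About 173.75 million are employed.

Labor force = U / u = 21.30 / 0.1092 ≈ 195.05 million.
Employed = labor force − unemployed = 195.05 − 21.30 = 173.75 million.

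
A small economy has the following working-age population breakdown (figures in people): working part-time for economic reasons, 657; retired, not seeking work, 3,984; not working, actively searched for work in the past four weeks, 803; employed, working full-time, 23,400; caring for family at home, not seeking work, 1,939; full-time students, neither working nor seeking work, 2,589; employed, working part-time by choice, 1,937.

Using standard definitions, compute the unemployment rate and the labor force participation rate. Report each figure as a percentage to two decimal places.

Unemployment rate ≈ 3.00%; labor force participation rate ≈ 75.89%.

Employed = 657 + 23,400 + 1,937 = 25,994 (anyone who worked, including part-time for economic reasons, counts as employed).
Unemployed = 803.
Labor force = 25,994 + 803 = 26,797.
Not in labor force = 3,984 + 1,939 + 2,589 = 8,512 (those not working and not actively searching are outside the labor force).
Civilian working-age population = 26,797 + 8,512 = 35,309.
Unemployment rate = 803 / 26,797 = 3.00%.
Labor force participation rate = 26,797 / 35,309 = 75.89%.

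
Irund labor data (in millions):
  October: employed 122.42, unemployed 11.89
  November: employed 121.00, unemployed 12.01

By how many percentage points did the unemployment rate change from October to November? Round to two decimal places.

October: labor force = 122.42 + 11.89 = 134.31; u = 11.89/134.31 = 8.85%.
November: labor force = 121.00 + 12.01 = 133.01; u = 12.01/133.01 = 9.03%.
Change = 9.03% − 8.85% = +0.18 pp.

The unemployment rate changed by +0.18 percentage points.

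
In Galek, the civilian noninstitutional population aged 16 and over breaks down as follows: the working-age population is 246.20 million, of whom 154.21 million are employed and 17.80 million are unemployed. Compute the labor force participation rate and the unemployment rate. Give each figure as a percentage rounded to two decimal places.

Labor force participation rate ≈ 69.87%; unemployment rate ≈ 10.35%.

Labor force = employed + unemployed = 154.21 + 17.80 = 172.01 million.
Unemployment rate = 17.80 / 172.01 = 10.35%.
Labor force participation rate = 172.01 / 246.20 = 69.87%.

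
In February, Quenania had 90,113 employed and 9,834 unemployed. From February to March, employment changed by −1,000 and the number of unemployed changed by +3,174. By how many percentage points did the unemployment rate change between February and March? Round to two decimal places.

The unemployment rate changed by +2.90 percentage points.

February: labor force = 90,113 + 9,834 = 99,947; u = 9,834/99,947 = 9.84%.
March: labor force = 89,113 + 13,008 = 102,121; u = 13,008/102,121 = 12.74%.
Change = 12.74% − 9.84% = +2.90 pp.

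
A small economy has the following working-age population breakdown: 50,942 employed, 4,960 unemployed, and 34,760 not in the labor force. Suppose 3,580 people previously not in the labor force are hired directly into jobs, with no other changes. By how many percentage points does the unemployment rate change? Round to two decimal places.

Initially, labor force = 50,942 + 4,960 = 55,902, so u = 4,960/55,902 = 8.87%.
After the change, employed and labor force both rise by 3,580; unemployed unchanged → E = 54,522, U = 4,960, labor force = 59,482.
New unemployment rate = 4,960 / 59,482 = 8.34%.
Change = 8.34% − 8.87% = −0.53 percentage points.

The unemployment rate changes by −0.53 percentage points.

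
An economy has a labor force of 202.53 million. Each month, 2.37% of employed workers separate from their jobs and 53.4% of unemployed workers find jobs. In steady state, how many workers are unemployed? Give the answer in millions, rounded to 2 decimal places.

Steady-state unemployment rate u* = s/(s+f) = 2.37/(2.37+53.4) = 0.042496.
Unemployed = u* × labor force = 0.042496 × 202.53 ≈ 8.61 million.

About 8.61 million are unemployed in steady state.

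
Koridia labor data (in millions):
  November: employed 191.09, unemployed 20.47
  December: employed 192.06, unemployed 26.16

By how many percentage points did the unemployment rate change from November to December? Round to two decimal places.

The unemployment rate changed by +2.31 percentage points.

November: labor force = 191.09 + 20.47 = 211.56; u = 20.47/211.56 = 9.68%.
December: labor force = 192.06 + 26.16 = 218.22; u = 26.16/218.22 = 11.99%.
Change = 11.99% − 9.68% = +2.31 pp.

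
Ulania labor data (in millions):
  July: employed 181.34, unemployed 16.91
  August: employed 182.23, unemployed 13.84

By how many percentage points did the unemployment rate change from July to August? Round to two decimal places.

July: labor force = 181.34 + 16.91 = 198.25; u = 16.91/198.25 = 8.53%.
August: labor force = 182.23 + 13.84 = 196.07; u = 13.84/196.07 = 7.06%.
Change = 7.06% − 8.53% = −1.47 pp.

The unemployment rate changed by −1.47 percentage points.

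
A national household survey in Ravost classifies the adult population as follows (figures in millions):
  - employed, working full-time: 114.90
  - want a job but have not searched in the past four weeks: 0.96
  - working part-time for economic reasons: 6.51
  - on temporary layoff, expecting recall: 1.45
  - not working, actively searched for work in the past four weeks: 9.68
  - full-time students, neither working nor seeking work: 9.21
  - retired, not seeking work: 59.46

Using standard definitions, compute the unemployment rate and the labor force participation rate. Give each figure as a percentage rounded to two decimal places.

Unemployment rate ≈ 8.40%; labor force participation rate ≈ 65.56%.

Employed = 114.90 + 6.51 = 121.41 million (anyone who worked, including part-time for economic reasons, counts as employed).
Unemployed = 1.45 + 9.68 = 11.13 million (jobless and actively searching, or on temporary layoff).
Labor force = 121.41 + 11.13 = 132.54 million.
Not in labor force = 0.96 + 9.21 + 59.46 = 69.63 million (those not working and not actively searching are outside the labor force — including those who want a job but have given up searching).
Civilian working-age population = 132.54 + 69.63 = 202.17 million.
Unemployment rate = 11.13 / 132.54 = 8.40%.
Labor force participation rate = 132.54 / 202.17 = 65.56%.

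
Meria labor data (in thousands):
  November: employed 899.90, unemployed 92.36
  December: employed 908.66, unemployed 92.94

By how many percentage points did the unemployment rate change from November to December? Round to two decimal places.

November: labor force = 899.90 + 92.36 = 992.26; u = 92.36/992.26 = 9.31%.
December: labor force = 908.66 + 92.94 = 1,001.60; u = 92.94/1,001.60 = 9.28%.
Change = 9.28% − 9.31% = −0.03 pp.

The unemployment rate changed by −0.03 percentage points.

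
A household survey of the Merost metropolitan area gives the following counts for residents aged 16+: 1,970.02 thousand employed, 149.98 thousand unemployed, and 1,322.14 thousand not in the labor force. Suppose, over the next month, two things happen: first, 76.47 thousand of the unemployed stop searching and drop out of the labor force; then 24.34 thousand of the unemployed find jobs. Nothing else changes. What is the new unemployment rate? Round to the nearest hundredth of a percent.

New unemployment rate ≈ 2.41%.

Initially, labor force = 1,970.02 + 149.98 = 2,120.00 thousand, so u = 149.98/2,120.00 = 7.07%.
After the first change, unemployed and labor force both fall by 76.47 → E = 1,970.02, U = 73.51, labor force = 2,043.53 thousand.
After the second change, unemployed falls and employed rises by 24.34; labor force unchanged → E = 1,994.36, U = 49.17, labor force = 2,043.53 thousand.
New unemployment rate = 49.17 / 2,043.53 = 2.41%.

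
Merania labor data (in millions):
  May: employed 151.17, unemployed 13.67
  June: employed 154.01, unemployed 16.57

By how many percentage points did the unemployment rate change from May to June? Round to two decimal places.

The unemployment rate changed by +1.42 percentage points.

May: labor force = 151.17 + 13.67 = 164.84; u = 13.67/164.84 = 8.29%.
June: labor force = 154.01 + 16.57 = 170.58; u = 16.57/170.58 = 9.71%.
Change = 9.71% − 8.29% = +1.42 pp.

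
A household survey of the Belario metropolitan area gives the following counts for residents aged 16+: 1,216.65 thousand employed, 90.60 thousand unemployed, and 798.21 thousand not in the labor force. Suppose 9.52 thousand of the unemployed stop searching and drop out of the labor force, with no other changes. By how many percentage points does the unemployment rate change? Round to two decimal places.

Initially, labor force = 1,216.65 + 90.60 = 1,307.25 thousand, so u = 90.60/1,307.25 = 6.93%.
After the change, unemployed and labor force both fall by 9.52 → E = 1,216.65, U = 81.08, labor force = 1,297.73 thousand.
New unemployment rate = 81.08 / 1,297.73 = 6.25%.
Change = 6.25% − 6.93% = −0.68 percentage points.

The unemployment rate changes by −0.68 percentage points.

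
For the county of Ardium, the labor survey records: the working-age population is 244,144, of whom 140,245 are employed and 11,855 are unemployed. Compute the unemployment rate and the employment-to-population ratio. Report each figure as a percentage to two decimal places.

Unemployment rate ≈ 7.79%; employment-population ratio ≈ 57.44%.

Labor force = employed + unemployed = 140,245 + 11,855 = 152,100.
Unemployment rate = 11,855 / 152,100 = 7.79%.
Employment-population ratio = 140,245 / 244,144 = 57.44%.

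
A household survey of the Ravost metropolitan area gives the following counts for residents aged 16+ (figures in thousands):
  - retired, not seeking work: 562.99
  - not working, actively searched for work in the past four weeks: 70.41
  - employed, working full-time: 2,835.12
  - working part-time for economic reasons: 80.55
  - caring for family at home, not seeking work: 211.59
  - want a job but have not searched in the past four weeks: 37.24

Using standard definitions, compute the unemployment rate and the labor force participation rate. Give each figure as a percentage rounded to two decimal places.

Employed = 2,835.12 + 80.55 = 2,915.67 thousand (anyone who worked, including part-time for economic reasons, counts as employed).
Unemployed = 70.41 thousand.
Labor force = 2,915.67 + 70.41 = 2,986.08 thousand.
Not in labor force = 562.99 + 211.59 + 37.24 = 811.82 thousand (those not working and not actively searching are outside the labor force — including those who want a job but have given up searching).
Civilian working-age population = 2,986.08 + 811.82 = 3,797.90 thousand.
Unemployment rate = 70.41 / 2,986.08 = 2.36%.
Labor force participation rate = 2,986.08 / 3,797.90 = 78.62%.

Unemployment rate ≈ 2.36%; labor force participation rate ≈ 78.62%.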